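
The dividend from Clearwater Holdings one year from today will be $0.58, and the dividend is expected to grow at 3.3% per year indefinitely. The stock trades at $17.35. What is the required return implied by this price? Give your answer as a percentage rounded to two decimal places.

6.64%

P = D₁/(r − g) ⇒ r = D₁/P + g = $0.5800/$17.35 + 0.033 = 0.033429 + 0.033 = 0.066429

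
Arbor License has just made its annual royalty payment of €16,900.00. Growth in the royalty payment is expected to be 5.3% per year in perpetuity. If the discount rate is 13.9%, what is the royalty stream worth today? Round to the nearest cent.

€206926.74

D₁ = D₀ × (1 + g) = €16,900.00 × 1.053 = €17,795.7000
Growing perpetuity: P = D₁ / (r − g) = €17,795.7000 / (0.139 − 0.053) = €206,926.74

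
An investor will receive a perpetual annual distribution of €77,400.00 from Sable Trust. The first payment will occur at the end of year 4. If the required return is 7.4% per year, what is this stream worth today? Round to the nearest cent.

Value at end of year 3: C / r = €77,400.00 / 0.074 = €1,045,945.9459
Discount to today: PV = €1,045,945.9459 / (1 + 0.074)^3 = €1,045,945.9459 / 1.238833 = €844,299.24

€844299.24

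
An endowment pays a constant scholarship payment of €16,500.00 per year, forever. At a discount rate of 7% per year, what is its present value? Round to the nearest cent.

Level perpetuity: PV = C / r = €16,500.00 / 0.07 = €235,714.29

€235714.29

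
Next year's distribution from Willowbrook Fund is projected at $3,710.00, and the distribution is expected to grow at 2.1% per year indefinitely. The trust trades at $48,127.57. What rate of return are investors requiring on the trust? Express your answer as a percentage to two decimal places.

P = D₁/(r − g) ⇒ r = D₁/P + g = $3,710.0000/$48,127.57 + 0.021 = 0.077087 + 0.021 = 0.098087

9.81%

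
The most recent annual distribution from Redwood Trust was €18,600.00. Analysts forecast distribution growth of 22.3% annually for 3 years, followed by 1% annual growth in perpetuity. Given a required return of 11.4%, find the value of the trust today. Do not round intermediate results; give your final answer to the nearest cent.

€306464.07

D_1 = 22747.80000
D_2 = 27820.55940
D_3 = 34024.54415
Terminal value at year 3: TV = D_3×(1+g_2)/(r−g_2) = 34364.78959/0.104 = 330430.66911
P_0 = D_1/(1+r)^1 + D_2/(1+r)^2 + D_3/(1+r)^3 + TV/(1+r)^3
    = 20419.92819 + 22417.92834 + 24611.42402 + 239014.79099 = 306464.07154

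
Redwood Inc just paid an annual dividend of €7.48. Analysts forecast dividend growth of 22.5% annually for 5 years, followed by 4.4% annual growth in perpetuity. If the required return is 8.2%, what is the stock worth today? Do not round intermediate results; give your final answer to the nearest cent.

D_1 = 9.16300
D_2 = 11.22467
D_3 = 13.75023
D_4 = 16.84403
D_5 = 20.63393
Terminal value at year 5: TV = D_5×(1+g_2)/(r−g_2) = 21.54183/0.038 = 566.89019
P_0 = D_1/(1+r)^1 + D_2/(1+r)^2 + D_3/(1+r)^3 + D_4/(1+r)^4 + D_5/(1+r)^5 + TV/(1+r)^5
    = 8.46858 + 9.58781 + 10.85496 + 12.28958 + 13.91380 + 382.26333 = 437.37805

€437.38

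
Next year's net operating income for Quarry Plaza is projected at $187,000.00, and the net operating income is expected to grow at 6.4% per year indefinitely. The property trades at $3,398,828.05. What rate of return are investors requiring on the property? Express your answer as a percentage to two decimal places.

P = D₁/(r − g) ⇒ r = D₁/P + g = $187,000.0000/$3,398,828.05 + 0.064 = 0.055019 + 0.064 = 0.119019

11.90%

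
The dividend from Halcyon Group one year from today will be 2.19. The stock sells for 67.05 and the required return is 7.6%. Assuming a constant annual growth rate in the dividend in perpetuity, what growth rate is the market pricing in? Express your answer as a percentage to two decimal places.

4.33%

P = D₁/(r−g) ⇒ g = r − D₁/P = 0.076 − 2.19/67.05 = 0.043338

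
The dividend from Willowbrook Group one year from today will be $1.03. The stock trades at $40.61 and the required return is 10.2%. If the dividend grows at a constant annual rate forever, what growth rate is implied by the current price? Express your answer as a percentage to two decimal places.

P = D₁/(r−g) ⇒ g = r − D₁/P = 0.102 − $1.03/$40.61 = 0.076637

7.66%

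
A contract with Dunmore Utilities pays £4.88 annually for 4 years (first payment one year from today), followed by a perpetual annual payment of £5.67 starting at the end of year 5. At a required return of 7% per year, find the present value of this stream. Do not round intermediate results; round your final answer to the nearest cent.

PV of 4-year annuity: £4.88 × [1 − (1+0.07)^−4] / 0.07 = 16.52959
Perpetuity value at year 4: £5.67 / 0.07 = 81.00000
PV of perpetuity: 81.00000 / (1+0.07)^4 = 61.79451
Total PV = 16.52959 + 61.79451 = 78.32410

£78.32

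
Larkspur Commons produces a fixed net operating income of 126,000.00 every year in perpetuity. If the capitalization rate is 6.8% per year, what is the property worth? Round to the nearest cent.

1852941.18

Level perpetuity: PV = C / r = 126,000.00 / 0.068 = 1,852,941.18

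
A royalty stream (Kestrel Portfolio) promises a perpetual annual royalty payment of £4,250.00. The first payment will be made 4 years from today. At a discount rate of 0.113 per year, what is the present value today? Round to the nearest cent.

Value at end of year 3: C / r = £4,250.00 / 0.113 = £37,610.6195
Discount to today: PV = £37,610.6195 / (1 + 0.113)^3 = £37,610.6195 / 1.378750 = £27,278.78

£27278.78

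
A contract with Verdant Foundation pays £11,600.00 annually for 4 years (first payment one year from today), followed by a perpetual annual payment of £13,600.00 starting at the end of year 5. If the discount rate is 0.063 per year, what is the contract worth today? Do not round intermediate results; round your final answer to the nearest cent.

PV of 4-year annuity: £11,600.00 × [1 − (1+0.063)^−4] / 0.063 = 39920.63509
Perpetuity value at year 4: £13,600.00 / 0.063 = 215873.01587
PV of perpetuity: 215873.01587 / (1+0.063)^4 = 169069.51266
Total PV = 39920.63509 + 169069.51266 = 208990.14775

£208990.15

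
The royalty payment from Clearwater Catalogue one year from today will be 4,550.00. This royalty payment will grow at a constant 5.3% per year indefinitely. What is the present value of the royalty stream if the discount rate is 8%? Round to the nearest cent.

Growing perpetuity: P = D₁ / (r − g) = 4,550.0000 / (0.08 − 0.053) = 168,518.52

168518.52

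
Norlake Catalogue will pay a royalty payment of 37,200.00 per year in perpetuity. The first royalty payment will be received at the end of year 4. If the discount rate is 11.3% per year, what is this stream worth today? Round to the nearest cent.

Value at end of year 3: C / r = 37,200.00 / 0.113 = 329,203.5398
Discount to today: PV = 329,203.5398 / (1 + 0.113)^3 = 329,203.5398 / 1.378750 = 238,769.58

238769.58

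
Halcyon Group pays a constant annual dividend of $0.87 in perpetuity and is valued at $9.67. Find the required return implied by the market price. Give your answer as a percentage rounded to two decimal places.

9.00%

P = C/r ⇒ r = C/P = $0.87/$9.67 = 0.089969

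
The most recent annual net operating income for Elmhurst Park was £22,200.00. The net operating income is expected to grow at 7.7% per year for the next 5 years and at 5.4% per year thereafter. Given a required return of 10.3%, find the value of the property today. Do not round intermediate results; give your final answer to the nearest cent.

D_1 = 23909.40000
D_2 = 25750.42380
D_3 = 27733.20643
D_4 = 29868.66333
D_5 = 32168.55040
Terminal value at year 5: TV = D_5×(1+g_2)/(r−g_2) = 33905.65213/0.049 = 691952.08420
P_0 = D_1/(1+r)^1 + D_2/(1+r)^2 + D_3/(1+r)^3 + D_4/(1+r)^4 + D_5/(1+r)^5 + TV/(1+r)^5
    = 21676.69991 + 21165.73509 + 20666.81477 + 20179.65504 + 19703.97867 + 423836.60245 = 527229.48593

£527229.49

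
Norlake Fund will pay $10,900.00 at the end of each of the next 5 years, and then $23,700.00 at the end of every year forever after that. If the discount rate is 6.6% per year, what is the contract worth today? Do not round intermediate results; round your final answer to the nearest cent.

$306041.46

PV of 5-year annuity: $10,900.00 × [1 − (1+0.066)^−5] / 0.066 = 45174.91831
Perpetuity value at year 5: $23,700.00 / 0.066 = 359090.90909
PV of perpetuity: 359090.90909 / (1+0.066)^5 = 260866.54543
Total PV = 45174.91831 + 260866.54543 = 306041.46374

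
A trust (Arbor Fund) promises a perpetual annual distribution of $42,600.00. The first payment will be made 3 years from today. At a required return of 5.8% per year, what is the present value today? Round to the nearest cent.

$656160.78

Value at end of year 2: C / r = $42,600.00 / 0.058 = $734,482.7586
Discount to today: PV = $734,482.7586 / (1 + 0.058)^2 = $734,482.7586 / 1.119364 = $656,160.78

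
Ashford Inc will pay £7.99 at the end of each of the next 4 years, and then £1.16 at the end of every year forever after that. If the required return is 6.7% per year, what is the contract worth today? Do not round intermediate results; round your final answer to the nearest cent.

£40.61

PV of 4-year annuity: £7.99 × [1 − (1+0.067)^−4] / 0.067 = 27.24812
Perpetuity value at year 4: £1.16 / 0.067 = 17.31343
PV of perpetuity: 17.31343 / (1+0.067)^4 = 13.35751
Total PV = 27.24812 + 13.35751 = 40.60563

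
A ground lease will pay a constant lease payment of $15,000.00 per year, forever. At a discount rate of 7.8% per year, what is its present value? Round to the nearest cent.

$192307.69

Level perpetuity: PV = C / r = $15,000.00 / 0.078 = $192,307.69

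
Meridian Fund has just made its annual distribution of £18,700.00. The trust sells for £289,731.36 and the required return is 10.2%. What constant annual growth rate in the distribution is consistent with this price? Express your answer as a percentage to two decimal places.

3.52%

P = D₀(1+g)/(r−g) ⇒ P(r−g) = D₀(1+g) ⇒ g(P+D₀) = P·r − D₀
g = (P·r − D₀)/(P + D₀) = (£289,731.36×0.102 − £18,700.00) / (£289,731.36 + £18,700.00) = 0.035186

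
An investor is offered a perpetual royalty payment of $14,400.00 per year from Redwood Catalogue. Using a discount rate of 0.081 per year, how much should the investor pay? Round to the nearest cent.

$177777.78

Level perpetuity: PV = C / r = $14,400.00 / 0.081 = $177,777.78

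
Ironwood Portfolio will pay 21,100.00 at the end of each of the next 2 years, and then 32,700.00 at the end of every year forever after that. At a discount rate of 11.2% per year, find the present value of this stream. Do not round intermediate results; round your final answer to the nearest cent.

272151.65

PV of 2-year annuity: 21,100.00 × [1 − (1+0.112)^−2] / 0.112 = 36038.50732
Perpetuity value at year 2: 32,700.00 / 0.112 = 291964.28571
PV of perpetuity: 291964.28571 / (1+0.112)^2 = 236113.13929
Total PV = 36038.50732 + 236113.13929 = 272151.64662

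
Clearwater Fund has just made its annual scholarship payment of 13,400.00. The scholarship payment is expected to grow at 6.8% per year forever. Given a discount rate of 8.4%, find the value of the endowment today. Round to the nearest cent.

D₁ = D₀ × (1 + g) = 13,400.00 × 1.068 = 14,311.2000
Growing perpetuity: P = D₁ / (r − g) = 14,311.2000 / (0.084 − 0.068) = 894,450.00

894450.00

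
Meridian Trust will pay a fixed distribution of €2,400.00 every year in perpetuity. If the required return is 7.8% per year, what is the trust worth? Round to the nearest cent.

Level perpetuity: PV = C / r = €2,400.00 / 0.078 = €30,769.23

€30769.23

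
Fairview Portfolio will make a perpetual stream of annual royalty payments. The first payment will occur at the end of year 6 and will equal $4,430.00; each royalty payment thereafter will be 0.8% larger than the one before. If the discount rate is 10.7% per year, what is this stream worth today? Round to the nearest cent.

$26917.23

Value at end of year 5: C₁ / (r − g) = $4,430.00 / (0.107 − 0.008) = $44,747.4747
Discount to today: PV = $44,747.4747 / (1 + 0.107)^5 = $44,747.4747 / 1.662410 = $26,917.23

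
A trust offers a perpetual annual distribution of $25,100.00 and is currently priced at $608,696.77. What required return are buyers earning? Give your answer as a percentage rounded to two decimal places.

4.12%

P = C/r ⇒ r = C/P = $25,100.00/$608,696.77 = 0.041236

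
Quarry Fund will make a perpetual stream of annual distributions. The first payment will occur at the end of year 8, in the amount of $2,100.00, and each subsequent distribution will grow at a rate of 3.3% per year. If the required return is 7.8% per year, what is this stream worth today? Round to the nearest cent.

Value at end of year 7: C₁ / (r − g) = $2,100.00 / (0.078 − 0.033) = $46,666.6667
Discount to today: PV = $46,666.6667 / (1 + 0.078)^7 = $46,666.6667 / 1.691731 = $27,585.16

$27585.16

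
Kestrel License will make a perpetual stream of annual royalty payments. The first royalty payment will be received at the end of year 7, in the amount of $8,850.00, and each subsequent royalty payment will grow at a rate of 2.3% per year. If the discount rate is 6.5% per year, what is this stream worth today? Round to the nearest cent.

$144409.69

Value at end of year 6: C₁ / (r − g) = $8,850.00 / (0.065 − 0.023) = $210,714.2857
Discount to today: PV = $210,714.2857 / (1 + 0.065)^6 = $210,714.2857 / 1.459142 = $144,409.69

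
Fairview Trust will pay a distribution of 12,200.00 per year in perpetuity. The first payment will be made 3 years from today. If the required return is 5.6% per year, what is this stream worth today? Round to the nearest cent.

195363.74

Value at end of year 2: C / r = 12,200.00 / 0.056 = 217,857.1429
Discount to today: PV = 217,857.1429 / (1 + 0.056)^2 = 217,857.1429 / 1.115136 = 195,363.74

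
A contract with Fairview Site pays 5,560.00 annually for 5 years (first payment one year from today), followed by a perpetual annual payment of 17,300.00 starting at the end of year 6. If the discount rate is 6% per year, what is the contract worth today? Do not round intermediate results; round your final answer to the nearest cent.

PV of 5-year annuity: 5,560.00 × [1 − (1+0.06)^−5] / 0.06 = 23420.74265
Perpetuity value at year 5: 17,300.00 / 0.06 = 288333.33333
PV of perpetuity: 288333.33333 / (1+0.06)^5 = 215459.43984
Total PV = 23420.74265 + 215459.43984 = 238880.18249

238880.18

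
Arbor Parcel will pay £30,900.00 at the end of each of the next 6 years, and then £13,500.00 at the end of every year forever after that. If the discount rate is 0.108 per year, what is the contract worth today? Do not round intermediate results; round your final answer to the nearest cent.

£199037.42

PV of 6-year annuity: £30,900.00 × [1 − (1+0.108)^−6] / 0.108 = 131480.25456
Perpetuity value at year 6: £13,500.00 / 0.108 = 125000.00000
PV of perpetuity: 125000.00000 / (1+0.108)^6 = 67557.17034
Total PV = 131480.25456 + 67557.17034 = 199037.42490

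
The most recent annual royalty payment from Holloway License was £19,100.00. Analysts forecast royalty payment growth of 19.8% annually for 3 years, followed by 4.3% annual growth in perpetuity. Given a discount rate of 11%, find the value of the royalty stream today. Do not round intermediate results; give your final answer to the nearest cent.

£440679.50

D_1 = 22881.80000
D_2 = 27412.39640
D_3 = 32840.05089
Terminal value at year 3: TV = D_3×(1+g_2)/(r−g_2) = 34252.17308/0.067 = 511226.46381
P_0 = D_1/(1+r)^1 + D_2/(1+r)^2 + D_3/(1+r)^3 + TV/(1+r)^3
    = 20614.23423 + 22248.51587 + 24012.36217 + 373804.38423 = 440679.49650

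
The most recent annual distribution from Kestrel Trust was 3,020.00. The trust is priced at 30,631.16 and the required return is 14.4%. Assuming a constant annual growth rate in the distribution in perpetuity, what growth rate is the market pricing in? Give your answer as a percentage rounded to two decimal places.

4.13%

P = D₀(1+g)/(r−g) ⇒ P(r−g) = D₀(1+g) ⇒ g(P+D₀) = P·r − D₀
g = (P·r − D₀)/(P + D₀) = (30,631.16×0.144 − 3,020.00) / (30,631.16 + 3,020.00) = 0.041333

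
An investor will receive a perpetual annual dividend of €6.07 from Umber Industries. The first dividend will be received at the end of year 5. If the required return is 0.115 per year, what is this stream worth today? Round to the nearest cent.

Value at end of year 4: C / r = €6.07 / 0.115 = €52.7826
Discount to today: PV = €52.7826 / (1 + 0.115)^4 = €52.7826 / 1.545608 = €34.15

€34.15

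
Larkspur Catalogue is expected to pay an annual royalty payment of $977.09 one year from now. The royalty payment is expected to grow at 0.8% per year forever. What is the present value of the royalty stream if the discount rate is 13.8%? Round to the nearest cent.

$7516.08

Growing perpetuity: P = D₁ / (r − g) = $977.0900 / (0.138 − 0.008) = $7,516.08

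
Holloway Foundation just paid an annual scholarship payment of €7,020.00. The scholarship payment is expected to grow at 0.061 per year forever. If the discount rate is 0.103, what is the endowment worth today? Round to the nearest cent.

€177338.57

D₁ = D₀ × (1 + g) = €7,020.00 × 1.061 = €7,448.2200
Growing perpetuity: P = D₁ / (r − g) = €7,448.2200 / (0.103 − 0.061) = €177,338.57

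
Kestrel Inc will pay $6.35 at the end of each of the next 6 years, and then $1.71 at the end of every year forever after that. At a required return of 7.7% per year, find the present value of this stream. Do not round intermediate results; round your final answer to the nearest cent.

$43.85

PV of 6-year annuity: $6.35 × [1 − (1+0.077)^−6] / 0.077 = 29.62437
Perpetuity value at year 6: $1.71 / 0.077 = 22.20779
PV of perpetuity: 22.20779 / (1+0.077)^6 = 14.23021
Total PV = 29.62437 + 14.23021 = 43.85458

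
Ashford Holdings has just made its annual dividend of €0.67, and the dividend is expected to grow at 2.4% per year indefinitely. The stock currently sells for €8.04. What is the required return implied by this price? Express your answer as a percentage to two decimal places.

D₁ = €0.67 × 1.024 = €0.6861
P = D₁/(r − g) ⇒ r = D₁/P + g = €0.6861/€8.04 + 0.024 = 0.085333 + 0.024 = 0.109333

10.93%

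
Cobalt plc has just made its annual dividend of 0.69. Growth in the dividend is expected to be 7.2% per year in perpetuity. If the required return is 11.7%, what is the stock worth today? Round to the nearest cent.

16.44

D₁ = D₀ × (1 + g) = 0.69 × 1.072 = 0.7397
Growing perpetuity: P = D₁ / (r − g) = 0.7397 / (0.117 − 0.072) = 16.44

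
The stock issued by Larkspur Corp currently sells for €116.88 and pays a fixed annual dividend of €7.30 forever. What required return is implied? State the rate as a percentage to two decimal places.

P = C/r ⇒ r = C/P = €7.30/€116.88 = 0.062457

6.25%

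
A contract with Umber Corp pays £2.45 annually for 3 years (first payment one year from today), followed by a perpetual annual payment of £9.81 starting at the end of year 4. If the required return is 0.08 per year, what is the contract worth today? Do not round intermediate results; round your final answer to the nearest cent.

£103.66

PV of 3-year annuity: £2.45 × [1 − (1+0.08)^−3] / 0.08 = 6.31389
Perpetuity value at year 3: £9.81 / 0.08 = 122.62500
PV of perpetuity: 122.62500 / (1+0.08)^3 = 97.34368
Total PV = 6.31389 + 97.34368 = 103.65757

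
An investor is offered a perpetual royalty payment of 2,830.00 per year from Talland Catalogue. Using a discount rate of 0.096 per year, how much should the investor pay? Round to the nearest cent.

Level perpetuity: PV = C / r = 2,830.00 / 0.096 = 29,479.17

29479.17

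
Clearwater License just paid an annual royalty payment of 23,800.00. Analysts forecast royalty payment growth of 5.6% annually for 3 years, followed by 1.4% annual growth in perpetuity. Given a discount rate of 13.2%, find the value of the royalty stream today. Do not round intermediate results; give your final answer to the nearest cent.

228264.18

D_1 = 25132.80000
D_2 = 26540.23680
D_3 = 28026.49006
Terminal value at year 3: TV = D_3×(1+g_2)/(r−g_2) = 28418.86092/0.118 = 240837.80442
P_0 = D_1/(1+r)^1 + D_2/(1+r)^2 + D_3/(1+r)^3 + TV/(1+r)^3
    = 22202.12014 + 20711.51844 + 19320.99246 + 166029.54540 = 228264.17644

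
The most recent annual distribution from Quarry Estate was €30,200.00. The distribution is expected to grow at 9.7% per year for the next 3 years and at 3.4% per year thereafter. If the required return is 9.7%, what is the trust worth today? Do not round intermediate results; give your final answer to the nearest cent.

D_1 = 33129.40000
D_2 = 36342.95180
D_3 = 39868.21812
Terminal value at year 3: TV = D_3×(1+g_2)/(r−g_2) = 41223.73754/0.063 = 654345.04033
P_0 = D_1/(1+r)^1 + D_2/(1+r)^2 + D_3/(1+r)^3 + TV/(1+r)^3
    = 30200.00000 + 30200.00000 + 30200.00000 + 495663.49206 = 586263.49206

€586263.49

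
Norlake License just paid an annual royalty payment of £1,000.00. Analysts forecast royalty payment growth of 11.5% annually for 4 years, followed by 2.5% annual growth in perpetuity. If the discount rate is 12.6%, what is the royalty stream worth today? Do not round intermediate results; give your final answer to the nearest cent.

£13660.98

D_1 = 1115.00000
D_2 = 1243.22500
D_3 = 1386.19587
D_4 = 1545.60840
Terminal value at year 4: TV = D_4×(1+g_2)/(r−g_2) = 1584.24861/0.101 = 15685.62981
P_0 = D_1/(1+r)^1 + D_2/(1+r)^2 + D_3/(1+r)^3 + D_4/(1+r)^4 + TV/(1+r)^4
    = 990.23091 + 980.55725 + 970.97809 + 961.49251 + 9757.72106 = 13660.97982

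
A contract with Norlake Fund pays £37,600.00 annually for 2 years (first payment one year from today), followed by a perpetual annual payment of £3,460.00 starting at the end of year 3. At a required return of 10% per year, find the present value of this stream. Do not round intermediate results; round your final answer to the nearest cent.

PV of 2-year annuity: £37,600.00 × [1 − (1+0.1)^−2] / 0.1 = 65256.19835
Perpetuity value at year 2: £3,460.00 / 0.1 = 34600.00000
PV of perpetuity: 34600.00000 / (1+0.1)^2 = 28595.04132
Total PV = 65256.19835 + 28595.04132 = 93851.23967

£93851.24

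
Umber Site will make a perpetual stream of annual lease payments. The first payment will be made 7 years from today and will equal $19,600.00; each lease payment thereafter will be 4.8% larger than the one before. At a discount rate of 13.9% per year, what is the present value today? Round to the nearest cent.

$98644.38

Value at end of year 6: C₁ / (r − g) = $19,600.00 / (0.139 − 0.048) = $215,384.6154
Discount to today: PV = $215,384.6154 / (1 + 0.139)^6 = $215,384.6154 / 2.183445 = $98,644.38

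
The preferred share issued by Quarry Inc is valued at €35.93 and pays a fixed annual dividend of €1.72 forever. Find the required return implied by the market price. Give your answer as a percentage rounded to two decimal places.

P = C/r ⇒ r = C/P = €1.72/€35.93 = 0.047871

4.79%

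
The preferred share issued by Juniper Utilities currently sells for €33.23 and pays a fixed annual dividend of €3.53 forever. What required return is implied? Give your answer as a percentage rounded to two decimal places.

10.62%

P = C/r ⇒ r = C/P = €3.53/€33.23 = 0.106229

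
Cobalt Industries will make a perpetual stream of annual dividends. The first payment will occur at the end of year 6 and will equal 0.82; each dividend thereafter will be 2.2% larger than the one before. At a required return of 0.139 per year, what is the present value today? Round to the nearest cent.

Value at end of year 5: C₁ / (r − g) = 0.82 / (0.139 − 0.022) = 7.0085
Discount to today: PV = 7.0085 / (1 + 0.139)^5 = 7.0085 / 1.916985 = 3.66

3.66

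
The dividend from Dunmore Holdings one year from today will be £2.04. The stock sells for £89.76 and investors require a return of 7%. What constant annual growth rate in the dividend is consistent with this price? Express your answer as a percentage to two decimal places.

P = D₁/(r−g) ⇒ g = r − D₁/P = 0.07 − £2.04/£89.76 = 0.047273

4.73%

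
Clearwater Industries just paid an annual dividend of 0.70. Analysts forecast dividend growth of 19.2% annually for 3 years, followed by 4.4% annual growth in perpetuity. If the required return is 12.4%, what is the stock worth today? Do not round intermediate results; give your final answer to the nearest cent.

13.26

D_1 = 0.83440
D_2 = 0.99460
D_3 = 1.18557
Terminal value at year 3: TV = D_3×(1+g_2)/(r−g_2) = 1.23773/0.08 = 15.47167
P_0 = D_1/(1+r)^1 + D_2/(1+r)^2 + D_3/(1+r)^3 + TV/(1+r)^3
    = 0.74235 + 0.78726 + 0.83489 + 10.89528 = 13.25978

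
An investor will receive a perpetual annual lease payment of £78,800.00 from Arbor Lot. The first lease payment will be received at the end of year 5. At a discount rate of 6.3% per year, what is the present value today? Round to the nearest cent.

£979608.65

Value at end of year 4: C / r = £78,800.00 / 0.063 = £1,250,793.6508
Discount to today: PV = £1,250,793.6508 / (1 + 0.063)^4 = £1,250,793.6508 / 1.276830 = £979,608.65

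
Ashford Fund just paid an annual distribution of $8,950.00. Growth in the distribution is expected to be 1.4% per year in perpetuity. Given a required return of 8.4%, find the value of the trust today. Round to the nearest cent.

$129647.14

D₁ = D₀ × (1 + g) = $8,950.00 × 1.014 = $9,075.3000
Growing perpetuity: P = D₁ / (r − g) = $9,075.3000 / (0.084 − 0.014) = $129,647.14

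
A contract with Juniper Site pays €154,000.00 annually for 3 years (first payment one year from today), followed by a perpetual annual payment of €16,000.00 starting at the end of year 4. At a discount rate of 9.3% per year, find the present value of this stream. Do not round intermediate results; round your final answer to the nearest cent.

PV of 3-year annuity: €154,000.00 × [1 − (1+0.093)^−3] / 0.093 = 387744.52983
Perpetuity value at year 3: €16,000.00 / 0.093 = 172043.01075
PV of perpetuity: 172043.01075 / (1+0.093)^3 = 131757.86480
Total PV = 387744.52983 + 131757.86480 = 519502.39463

€519502.39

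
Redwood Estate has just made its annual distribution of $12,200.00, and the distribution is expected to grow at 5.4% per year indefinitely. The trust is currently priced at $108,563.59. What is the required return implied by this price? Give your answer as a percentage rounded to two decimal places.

17.24%

D₁ = $12,200.00 × 1.054 = $12,858.8000
P = D₁/(r − g) ⇒ r = D₁/P + g = $12,858.8000/$108,563.59 + 0.054 = 0.118445 + 0.054 = 0.172445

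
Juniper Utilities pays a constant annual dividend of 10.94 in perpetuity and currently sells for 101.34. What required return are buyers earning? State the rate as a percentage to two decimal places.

P = C/r ⇒ r = C/P = 10.94/101.34 = 0.107953

10.80%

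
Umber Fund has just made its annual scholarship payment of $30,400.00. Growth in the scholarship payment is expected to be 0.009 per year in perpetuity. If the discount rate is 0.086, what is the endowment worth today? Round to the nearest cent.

D₁ = D₀ × (1 + g) = $30,400.00 × 1.009 = $30,673.6000
Growing perpetuity: P = D₁ / (r − g) = $30,673.6000 / (0.086 − 0.009) = $398,358.44

$398358.44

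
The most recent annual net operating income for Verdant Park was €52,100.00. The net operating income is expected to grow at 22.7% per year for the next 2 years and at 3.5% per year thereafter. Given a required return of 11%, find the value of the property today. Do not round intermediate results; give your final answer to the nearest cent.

€999790.55

D_1 = 63926.70000
D_2 = 78438.06090
Terminal value at year 2: TV = D_2×(1+g_2)/(r−g_2) = 81183.39303/0.075 = 1082445.24042
P_0 = D_1/(1+r)^1 + D_2/(1+r)^2 + TV/(1+r)^2
    = 57591.62162 + 63662.08985 + 878536.83988 = 999790.55135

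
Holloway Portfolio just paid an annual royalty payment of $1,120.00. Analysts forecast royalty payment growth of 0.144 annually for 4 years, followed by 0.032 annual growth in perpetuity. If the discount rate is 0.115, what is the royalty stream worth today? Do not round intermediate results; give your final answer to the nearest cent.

D_1 = 1281.28000
D_2 = 1465.78432
D_3 = 1676.85726
D_4 = 1918.32471
Terminal value at year 4: TV = D_4×(1+g_2)/(r−g_2) = 1979.71110/0.083 = 23851.94095
P_0 = D_1/(1+r)^1 + D_2/(1+r)^2 + D_3/(1+r)^3 + D_4/(1+r)^4 + TV/(1+r)^4
    = 1149.13004 + 1179.01773 + 1209.68277 + 1241.14537 + 15432.07253 = 20211.04845

$20211.05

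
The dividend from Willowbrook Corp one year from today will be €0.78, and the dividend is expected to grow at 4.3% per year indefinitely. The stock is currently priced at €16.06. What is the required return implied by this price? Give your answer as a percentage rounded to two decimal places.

P = D₁/(r − g) ⇒ r = D₁/P + g = €0.7800/€16.06 + 0.043 = 0.048568 + 0.043 = 0.091568

9.16%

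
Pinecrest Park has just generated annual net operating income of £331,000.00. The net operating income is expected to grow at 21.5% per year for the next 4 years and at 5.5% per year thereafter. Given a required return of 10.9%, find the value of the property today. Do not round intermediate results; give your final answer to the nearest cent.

D_1 = 402165.00000
D_2 = 488630.47500
D_3 = 593686.02713
D_4 = 721328.52296
Terminal value at year 4: TV = D_4×(1+g_2)/(r−g_2) = 761001.59172/0.054 = 14092622.06888
P_0 = D_1/(1+r)^1 + D_2/(1+r)^2 + D_3/(1+r)^3 + D_4/(1+r)^4 + TV/(1+r)^4
    = 362637.51127 + 397298.98665 + 435273.46148 + 476877.59756 + 9316775.28570 = 10988862.84267

£10988862.84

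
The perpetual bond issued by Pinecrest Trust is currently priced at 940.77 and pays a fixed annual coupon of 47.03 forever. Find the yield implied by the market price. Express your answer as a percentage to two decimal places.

P = C/r ⇒ r = C/P = 47.03/940.77 = 0.049991

5.00%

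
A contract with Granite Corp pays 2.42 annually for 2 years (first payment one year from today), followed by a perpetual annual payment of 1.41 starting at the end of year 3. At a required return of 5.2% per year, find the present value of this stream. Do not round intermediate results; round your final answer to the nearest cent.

PV of 2-year annuity: 2.42 × [1 − (1+0.052)^−2] / 0.052 = 4.48705
Perpetuity value at year 2: 1.41 / 0.052 = 27.11538
PV of perpetuity: 27.11538 / (1+0.052)^2 = 24.50103
Total PV = 4.48705 + 24.50103 = 28.98808

28.99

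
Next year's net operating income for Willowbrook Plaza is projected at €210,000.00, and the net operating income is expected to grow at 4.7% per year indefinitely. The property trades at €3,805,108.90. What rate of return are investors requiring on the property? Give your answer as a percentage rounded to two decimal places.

10.22%

P = D₁/(r − g) ⇒ r = D₁/P + g = €210,000.0000/€3,805,108.90 + 0.047 = 0.055189 + 0.047 = 0.102189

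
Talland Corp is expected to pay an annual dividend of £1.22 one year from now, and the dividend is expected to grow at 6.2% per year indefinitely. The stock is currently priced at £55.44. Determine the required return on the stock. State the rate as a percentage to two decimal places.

8.40%

P = D₁/(r − g) ⇒ r = D₁/P + g = £1.2200/£55.44 + 0.062 = 0.022006 + 0.062 = 0.084006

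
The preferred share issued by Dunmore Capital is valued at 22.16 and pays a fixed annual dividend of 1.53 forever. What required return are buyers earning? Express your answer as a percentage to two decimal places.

P = C/r ⇒ r = C/P = 1.53/22.16 = 0.069043

6.90%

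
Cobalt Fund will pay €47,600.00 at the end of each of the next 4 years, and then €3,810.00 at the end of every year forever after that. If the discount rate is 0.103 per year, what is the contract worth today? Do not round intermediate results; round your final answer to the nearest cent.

€174902.04

PV of 4-year annuity: €47,600.00 × [1 − (1+0.103)^−4] / 0.103 = 149910.91947
Perpetuity value at year 4: €3,810.00 / 0.103 = 36990.29126
PV of perpetuity: 36990.29126 / (1+0.103)^4 = 24991.11893
Total PV = 149910.91947 + 24991.11893 = 174902.03840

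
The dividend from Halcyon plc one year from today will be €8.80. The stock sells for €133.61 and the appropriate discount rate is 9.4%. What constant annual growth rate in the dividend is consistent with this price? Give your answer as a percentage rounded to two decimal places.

P = D₁/(r−g) ⇒ g = r − D₁/P = 0.094 − €8.80/€133.61 = 0.028137

2.81%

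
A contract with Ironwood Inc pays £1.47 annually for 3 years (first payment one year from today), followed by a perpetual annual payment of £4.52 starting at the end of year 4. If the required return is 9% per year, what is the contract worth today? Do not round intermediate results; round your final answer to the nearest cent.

£42.50

PV of 3-year annuity: £1.47 × [1 − (1+0.09)^−3] / 0.09 = 3.72100
Perpetuity value at year 3: £4.52 / 0.09 = 50.22222
PV of perpetuity: 50.22222 / (1+0.09)^3 = 38.78077
Total PV = 3.72100 + 38.78077 = 42.50177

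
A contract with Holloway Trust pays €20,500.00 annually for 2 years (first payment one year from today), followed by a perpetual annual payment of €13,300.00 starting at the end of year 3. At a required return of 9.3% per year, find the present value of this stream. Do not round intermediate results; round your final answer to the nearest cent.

€155625.00

PV of 2-year annuity: €20,500.00 × [1 − (1+0.093)^−2] / 0.093 = 35915.57018
Perpetuity value at year 2: €13,300.00 / 0.093 = 143010.75269
PV of perpetuity: 143010.75269 / (1+0.093)^2 = 119709.43155
Total PV = 35915.57018 + 119709.43155 = 155625.00173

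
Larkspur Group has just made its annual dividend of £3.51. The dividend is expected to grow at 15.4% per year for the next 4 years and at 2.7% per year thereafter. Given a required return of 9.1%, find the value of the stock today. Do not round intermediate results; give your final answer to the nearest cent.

D_1 = 4.05054
D_2 = 4.67432
D_3 = 5.39417
D_4 = 6.22487
Terminal value at year 4: TV = D_4×(1+g_2)/(r−g_2) = 6.39294/0.064 = 99.88973
P_0 = D_1/(1+r)^1 + D_2/(1+r)^2 + D_3/(1+r)^3 + D_4/(1+r)^4 + TV/(1+r)^4
    = 3.71269 + 3.92708 + 4.15385 + 4.39371 + 70.50531 = 86.69262

£86.69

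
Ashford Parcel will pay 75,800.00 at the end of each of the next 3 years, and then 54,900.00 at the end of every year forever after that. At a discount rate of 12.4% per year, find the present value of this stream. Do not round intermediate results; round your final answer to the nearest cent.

492597.17

PV of 3-year annuity: 75,800.00 × [1 − (1+0.124)^−3] / 0.124 = 180814.67625
Perpetuity value at year 3: 54,900.00 / 0.124 = 442741.93548
PV of perpetuity: 442741.93548 / (1+0.124)^3 = 311782.49319
Total PV = 180814.67625 + 311782.49319 = 492597.16944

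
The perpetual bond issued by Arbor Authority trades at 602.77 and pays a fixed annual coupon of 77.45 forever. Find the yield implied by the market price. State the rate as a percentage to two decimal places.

P = C/r ⇒ r = C/P = 77.45/602.77 = 0.128490

12.85%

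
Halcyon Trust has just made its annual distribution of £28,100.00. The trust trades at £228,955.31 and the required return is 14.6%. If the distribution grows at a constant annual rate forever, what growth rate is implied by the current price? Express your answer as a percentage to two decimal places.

P = D₀(1+g)/(r−g) ⇒ P(r−g) = D₀(1+g) ⇒ g(P+D₀) = P·r − D₀
g = (P·r − D₀)/(P + D₀) = (£228,955.31×0.146 − £28,100.00) / (£228,955.31 + £28,100.00) = 0.020725

2.07%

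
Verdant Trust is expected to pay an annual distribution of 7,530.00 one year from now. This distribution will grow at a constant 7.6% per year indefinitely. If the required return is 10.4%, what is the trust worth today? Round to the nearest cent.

Growing perpetuity: P = D₁ / (r − g) = 7,530.0000 / (0.104 − 0.076) = 268,928.57

268928.57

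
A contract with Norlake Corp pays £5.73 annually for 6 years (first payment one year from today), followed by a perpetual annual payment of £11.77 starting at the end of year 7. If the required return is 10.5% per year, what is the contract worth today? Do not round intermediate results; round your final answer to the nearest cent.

PV of 6-year annuity: £5.73 × [1 − (1+0.105)^−6] / 0.105 = 24.59419
Perpetuity value at year 6: £11.77 / 0.105 = 112.09524
PV of perpetuity: 112.09524 / (1+0.105)^6 = 61.57629
Total PV = 24.59419 + 61.57629 = 86.17047

£86.17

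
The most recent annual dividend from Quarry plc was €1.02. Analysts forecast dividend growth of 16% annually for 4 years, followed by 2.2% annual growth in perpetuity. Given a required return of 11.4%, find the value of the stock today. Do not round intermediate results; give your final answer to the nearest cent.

€17.84

D_1 = 1.18320
D_2 = 1.37251
D_3 = 1.59211
D_4 = 1.84685
Terminal value at year 4: TV = D_4×(1+g_2)/(r−g_2) = 1.88748/0.092 = 20.51612
P_0 = D_1/(1+r)^1 + D_2/(1+r)^2 + D_3/(1+r)^3 + D_4/(1+r)^4 + TV/(1+r)^4
    = 1.06212 + 1.10598 + 1.15164 + 1.19920 + 13.32154 = 17.84048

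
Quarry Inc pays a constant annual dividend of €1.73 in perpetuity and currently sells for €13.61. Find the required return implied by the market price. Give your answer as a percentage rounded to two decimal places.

12.71%

P = C/r ⇒ r = C/P = €1.73/€13.61 = 0.127112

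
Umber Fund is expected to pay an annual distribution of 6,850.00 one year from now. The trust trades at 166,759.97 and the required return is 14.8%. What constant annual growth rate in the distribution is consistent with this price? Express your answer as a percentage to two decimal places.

P = D₁/(r−g) ⇒ g = r − D₁/P = 0.148 − 6,850.00/166,759.97 = 0.106923

10.69%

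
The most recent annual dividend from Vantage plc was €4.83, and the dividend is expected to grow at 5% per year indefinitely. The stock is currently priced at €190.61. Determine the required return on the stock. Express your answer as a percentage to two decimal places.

D₁ = €4.83 × 1.05 = €5.0715
P = D₁/(r − g) ⇒ r = D₁/P + g = €5.0715/€190.61 + 0.05 = 0.026607 + 0.05 = 0.076607

7.66%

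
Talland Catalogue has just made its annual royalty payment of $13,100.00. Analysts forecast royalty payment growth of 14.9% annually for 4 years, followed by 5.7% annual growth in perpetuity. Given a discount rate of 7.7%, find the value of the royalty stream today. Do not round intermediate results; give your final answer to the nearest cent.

D_1 = 15051.90000
D_2 = 17294.63310
D_3 = 19871.53343
D_4 = 22832.39191
Terminal value at year 4: TV = D_4×(1+g_2)/(r−g_2) = 24133.83825/0.02 = 1206691.91262
P_0 = D_1/(1+r)^1 + D_2/(1+r)^2 + D_3/(1+r)^3 + D_4/(1+r)^4 + TV/(1+r)^4
    = 13975.76602 + 14910.07907 + 15906.85315 + 16970.26395 + 896878.44970 = 958641.41188

$958641.41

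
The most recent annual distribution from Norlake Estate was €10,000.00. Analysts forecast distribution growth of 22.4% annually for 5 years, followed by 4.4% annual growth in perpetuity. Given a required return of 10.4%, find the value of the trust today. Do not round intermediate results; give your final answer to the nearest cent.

€360349.94

D_1 = 12240.00000
D_2 = 14981.76000
D_3 = 18337.67424
D_4 = 22445.31327
D_5 = 27473.06344
Terminal value at year 5: TV = D_5×(1+g_2)/(r−g_2) = 28681.87823/0.06 = 478031.30389
P_0 = D_1/(1+r)^1 + D_2/(1+r)^2 + D_3/(1+r)^3 + D_4/(1+r)^4 + D_5/(1+r)^5 + TV/(1+r)^5
    = 11086.95652 + 12292.06049 + 13628.15402 + 15109.47511 + 16751.80936 + 291481.48293 = 360349.93845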